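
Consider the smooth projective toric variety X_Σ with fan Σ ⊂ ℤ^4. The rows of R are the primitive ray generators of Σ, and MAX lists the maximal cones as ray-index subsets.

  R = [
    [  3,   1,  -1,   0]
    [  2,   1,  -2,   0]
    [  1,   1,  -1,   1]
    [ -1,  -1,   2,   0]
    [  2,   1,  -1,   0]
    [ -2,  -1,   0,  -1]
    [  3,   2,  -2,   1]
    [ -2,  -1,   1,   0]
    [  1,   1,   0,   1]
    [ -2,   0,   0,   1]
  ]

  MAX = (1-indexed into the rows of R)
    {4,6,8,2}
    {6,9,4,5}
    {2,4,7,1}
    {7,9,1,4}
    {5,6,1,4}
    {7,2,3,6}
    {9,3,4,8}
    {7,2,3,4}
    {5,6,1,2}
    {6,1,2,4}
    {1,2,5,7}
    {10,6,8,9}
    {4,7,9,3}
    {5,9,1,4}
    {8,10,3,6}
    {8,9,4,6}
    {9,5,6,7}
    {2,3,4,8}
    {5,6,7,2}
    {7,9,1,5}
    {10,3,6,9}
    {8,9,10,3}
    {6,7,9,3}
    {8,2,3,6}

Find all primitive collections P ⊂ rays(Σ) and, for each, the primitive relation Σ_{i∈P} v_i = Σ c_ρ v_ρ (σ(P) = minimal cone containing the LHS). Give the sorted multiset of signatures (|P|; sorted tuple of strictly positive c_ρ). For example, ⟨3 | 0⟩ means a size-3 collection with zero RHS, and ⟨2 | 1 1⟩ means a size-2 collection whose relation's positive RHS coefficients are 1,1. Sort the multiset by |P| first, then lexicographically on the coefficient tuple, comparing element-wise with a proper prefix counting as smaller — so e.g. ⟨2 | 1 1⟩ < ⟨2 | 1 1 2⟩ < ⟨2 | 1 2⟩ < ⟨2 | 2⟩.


The 18 primitive collections of Σ (r=10, n=4):

  P={5,8}:  v_{5} + v_{8} = 0  so sig = ⟨2 | 0⟩
  P={1,10}:  v_{1} + v_{10} = v_{3}  so sig = ⟨2 | 1⟩
  P={2,9}:  v_{2} + v_{9} = v_{7}  so sig = ⟨2 | 1⟩
  P={3,5}:  v_{3} + v_{5} = v_{7}  so sig = ⟨2 | 1⟩
  P={7,8}:  v_{7} + v_{8} = v_{3}  so sig = ⟨2 | 1⟩
  P={1,8}:  v_{1} + v_{8} = v_{2} + v_{4}  so sig = ⟨2 | 1 1⟩
  P={1,3}:  v_{1} + v_{3} = v_{2} + v_{4} + v_{7}  so sig = ⟨2 | 1 1 1⟩
  P={5,10}:  v_{5} + v_{10} = v_{3} + v_{6} + v_{9}  so sig = ⟨2 | 1 1 1⟩
  P={7,10}:  v_{7} + v_{10} = 2·v_{3} + v_{6} + v_{9}  so sig = ⟨2 | 1 1 2⟩
  P={2,10}:  v_{2} + v_{10} = 2·v_{3} + v_{6}  so sig = ⟨2 | 1 2⟩
  P={4,10}:  v_{4} + v_{10} = 2·v_{8} + v_{9}  so sig = ⟨2 | 1 2⟩
  P={4,6,7}:  v_{4} + v_{6} + v_{7} = 0  so sig = ⟨3 | 0⟩
  P={1,6,9}:  v_{1} + v_{6} + v_{9} = v_{5}  so sig = ⟨3 | 1⟩
  P={2,4,5}:  v_{2} + v_{4} + v_{5} = v_{1}  so sig = ⟨3 | 1⟩
  P={3,4,6}:  v_{3} + v_{4} + v_{6} = v_{8}  so sig = ⟨3 | 1⟩
  P={1,6,7}:  v_{1} + v_{6} + v_{7} = v_{2} + v_{5}  so sig = ⟨3 | 1 1⟩
  P={4,5,7}:  v_{4} + v_{5} + v_{7} = v_{1} + v_{9}  so sig = ⟨3 | 1 1⟩
  P={3,6,8,9}:  v_{3} + v_{6} + v_{8} + v_{9} = v_{10}  so sig = ⟨4 | 1⟩

Signatures (|P|; sorted positive RHS coefficients), sorted:
[⟨2 | 0⟩, ⟨2 | 1⟩, ⟨2 | 1⟩, ⟨2 | 1⟩, ⟨2 | 1⟩, ⟨2 | 1 1⟩, ⟨2 | 1 1 1⟩, ⟨2 | 1 1 1⟩, ⟨2 | 1 1 2⟩, ⟨2 | 1 2⟩, ⟨2 | 1 2⟩, ⟨3 | 0⟩, ⟨3 | 1⟩, ⟨3 | 1⟩, ⟨3 | 1⟩, ⟨3 | 1 1⟩, ⟨3 | 1 1⟩, ⟨4 | 1⟩]


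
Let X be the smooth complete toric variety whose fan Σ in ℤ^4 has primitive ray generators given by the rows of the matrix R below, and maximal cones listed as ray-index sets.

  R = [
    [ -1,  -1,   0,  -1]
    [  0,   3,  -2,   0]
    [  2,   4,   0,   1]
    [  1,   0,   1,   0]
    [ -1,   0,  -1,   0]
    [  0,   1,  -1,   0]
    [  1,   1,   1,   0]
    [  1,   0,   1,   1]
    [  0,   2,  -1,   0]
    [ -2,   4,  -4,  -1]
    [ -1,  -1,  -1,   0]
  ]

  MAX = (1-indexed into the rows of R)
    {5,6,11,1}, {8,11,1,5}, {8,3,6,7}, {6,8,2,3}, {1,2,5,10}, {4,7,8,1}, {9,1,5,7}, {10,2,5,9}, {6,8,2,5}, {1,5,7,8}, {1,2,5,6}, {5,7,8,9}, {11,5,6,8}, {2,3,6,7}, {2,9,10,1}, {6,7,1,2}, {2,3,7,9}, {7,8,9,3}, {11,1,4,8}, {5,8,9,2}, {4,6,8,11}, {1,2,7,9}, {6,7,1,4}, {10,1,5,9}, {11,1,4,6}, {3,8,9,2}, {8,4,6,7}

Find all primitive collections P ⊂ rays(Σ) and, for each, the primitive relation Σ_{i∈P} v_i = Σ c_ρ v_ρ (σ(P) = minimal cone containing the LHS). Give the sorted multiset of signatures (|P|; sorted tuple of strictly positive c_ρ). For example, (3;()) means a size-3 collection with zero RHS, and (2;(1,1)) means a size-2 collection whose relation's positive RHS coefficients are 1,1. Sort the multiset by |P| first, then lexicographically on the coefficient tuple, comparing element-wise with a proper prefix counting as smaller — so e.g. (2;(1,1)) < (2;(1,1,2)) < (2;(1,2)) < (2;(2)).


The 24 primitive collections of Σ (r=11, n=4):

  {4,5}:  v_{4} + v_{5} = 0  ⇒ sig = (2;())
  {7,11}:  v_{7} + v_{11} = 0  ⇒ sig = (2;())
  {6,9}:  v_{6} + v_{9} = v_{2}  ⇒ sig = (2;(1))
  {1,3}:  v_{1} + v_{3} = v_{7} + v_{9}  ⇒ sig = (2;(1,1))
  {3,11}:  v_{3} + v_{11} = v_{2} + v_{8}  ⇒ sig = (2;(1,1))
  {4,9}:  v_{4} + v_{9} = v_{6} + v_{7}  ⇒ sig = (2;(1,1))
  {9,11}:  v_{9} + v_{11} = v_{5} + v_{6}  ⇒ sig = (2;(1,1))
  {4,10}:  v_{4} + v_{10} = v_{1} + v_{2} + v_{9}  ⇒ sig = (2;(1,1,1))
  {10,11}:  v_{10} + v_{11} = v_{1} + v_{2} + 2·v_{5} + v_{6}  ⇒ sig = (2;(1,1,1,2))
  {6,10}:  v_{6} + v_{10} = v_{1} + 2·v_{2} + v_{5}  ⇒ sig = (2;(1,1,2))
  {2,4}:  v_{2} + v_{4} = 2·v_{6} + v_{7}  ⇒ sig = (2;(1,2))
  {2,11}:  v_{2} + v_{11} = v_{5} + 2·v_{6}  ⇒ sig = (2;(1,2))
  {3,5}:  v_{3} + v_{5} = v_{8} + 2·v_{9}  ⇒ sig = (2;(1,2))
  {8,10}:  v_{8} + v_{10} = v_{5} + 2·v_{9}  ⇒ sig = (2;(1,2))
  {3,4}:  v_{3} + v_{4} = 2·v_{6} + 2·v_{7} + v_{8}  ⇒ sig = (2;(1,2,2))
  {7,10}:  v_{7} + v_{10} = v_{1} + 3·v_{9}  ⇒ sig = (2;(1,3))
  {3,10}:  v_{3} + v_{10} = 4·v_{9}  ⇒ sig = (2;(4))
  {1,6,8}:  v_{1} + v_{6} + v_{8} = 0  ⇒ sig = (3;())
  {1,2,8}:  v_{1} + v_{2} + v_{8} = v_{9}  ⇒ sig = (3;(1))
  {2,7,8}:  v_{2} + v_{7} + v_{8} = v_{3}  ⇒ sig = (3;(1))
  {5,6,7}:  v_{5} + v_{6} + v_{7} = v_{9}  ⇒ sig = (3;(1))
  {1,8,9}:  v_{1} + v_{8} + v_{9} = v_{5} + v_{7}  ⇒ sig = (3;(1,1))
  {2,5,7}:  v_{2} + v_{5} + v_{7} = 2·v_{9}  ⇒ sig = (3;(2))
  {1,2,5,9}:  v_{1} + v_{2} + v_{5} + v_{9} = v_{10}  ⇒ sig = (4;(1))

Signatures (|P|; sorted positive RHS coefficients), sorted:
{ (2;()) ×2,  (2;(1)),  (2;(1,1)) ×4,  (2;(1,1,1)),  (2;(1,1,1,2)),  (2;(1,1,2)),  (2;(1,2)) ×4,  (2;(1,2,2)),  (2;(1,3)),  (2;(4)),  (3;()),  (3;(1)) ×3,  (3;(1,1)),  (3;(2)),  (4;(1)) }


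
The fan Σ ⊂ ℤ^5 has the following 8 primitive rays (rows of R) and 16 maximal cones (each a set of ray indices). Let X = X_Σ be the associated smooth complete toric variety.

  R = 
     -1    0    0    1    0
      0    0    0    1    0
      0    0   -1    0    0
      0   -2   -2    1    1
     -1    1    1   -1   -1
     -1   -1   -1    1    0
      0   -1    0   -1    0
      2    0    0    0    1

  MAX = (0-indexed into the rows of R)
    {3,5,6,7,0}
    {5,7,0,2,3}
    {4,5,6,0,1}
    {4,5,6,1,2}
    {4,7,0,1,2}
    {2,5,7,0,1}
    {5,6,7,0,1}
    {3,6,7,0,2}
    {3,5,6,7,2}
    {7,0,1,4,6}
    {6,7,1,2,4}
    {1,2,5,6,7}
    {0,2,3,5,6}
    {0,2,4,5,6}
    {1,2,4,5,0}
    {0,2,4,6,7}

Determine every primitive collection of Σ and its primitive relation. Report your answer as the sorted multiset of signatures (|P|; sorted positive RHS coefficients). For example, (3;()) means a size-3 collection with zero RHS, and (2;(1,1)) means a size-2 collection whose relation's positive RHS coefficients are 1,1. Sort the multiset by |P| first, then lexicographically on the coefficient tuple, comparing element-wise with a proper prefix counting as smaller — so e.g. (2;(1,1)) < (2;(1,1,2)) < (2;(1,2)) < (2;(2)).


Primitive collections (5):

  • {3,4}:  v_{3} + v_{4} = v_{0} + v_{2} + v_{6}  →  sig = (2;(1,1,1))
  • {1,3}:  v_{1} + v_{3} = 2·v_{5} + v_{7}  →  sig = (2;(1,2))
  • {4,5,7}:  v_{4} + v_{5} + v_{7} = 0  →  sig = (3;())
  • {0,1,2,6}:  v_{0} + v_{1} + v_{2} + v_{6} = v_{5}  →  sig = (4;(1))
  • {0,2,5,6,7}:  v_{0} + v_{2} + v_{5} + v_{6} + v_{7} = v_{3}  →  sig = (5;(1))

so the primitive-relation signature multiset is
[(2;(1,1,1)), (2;(1,2)), (3;()), (4;(1)), (5;(1))]


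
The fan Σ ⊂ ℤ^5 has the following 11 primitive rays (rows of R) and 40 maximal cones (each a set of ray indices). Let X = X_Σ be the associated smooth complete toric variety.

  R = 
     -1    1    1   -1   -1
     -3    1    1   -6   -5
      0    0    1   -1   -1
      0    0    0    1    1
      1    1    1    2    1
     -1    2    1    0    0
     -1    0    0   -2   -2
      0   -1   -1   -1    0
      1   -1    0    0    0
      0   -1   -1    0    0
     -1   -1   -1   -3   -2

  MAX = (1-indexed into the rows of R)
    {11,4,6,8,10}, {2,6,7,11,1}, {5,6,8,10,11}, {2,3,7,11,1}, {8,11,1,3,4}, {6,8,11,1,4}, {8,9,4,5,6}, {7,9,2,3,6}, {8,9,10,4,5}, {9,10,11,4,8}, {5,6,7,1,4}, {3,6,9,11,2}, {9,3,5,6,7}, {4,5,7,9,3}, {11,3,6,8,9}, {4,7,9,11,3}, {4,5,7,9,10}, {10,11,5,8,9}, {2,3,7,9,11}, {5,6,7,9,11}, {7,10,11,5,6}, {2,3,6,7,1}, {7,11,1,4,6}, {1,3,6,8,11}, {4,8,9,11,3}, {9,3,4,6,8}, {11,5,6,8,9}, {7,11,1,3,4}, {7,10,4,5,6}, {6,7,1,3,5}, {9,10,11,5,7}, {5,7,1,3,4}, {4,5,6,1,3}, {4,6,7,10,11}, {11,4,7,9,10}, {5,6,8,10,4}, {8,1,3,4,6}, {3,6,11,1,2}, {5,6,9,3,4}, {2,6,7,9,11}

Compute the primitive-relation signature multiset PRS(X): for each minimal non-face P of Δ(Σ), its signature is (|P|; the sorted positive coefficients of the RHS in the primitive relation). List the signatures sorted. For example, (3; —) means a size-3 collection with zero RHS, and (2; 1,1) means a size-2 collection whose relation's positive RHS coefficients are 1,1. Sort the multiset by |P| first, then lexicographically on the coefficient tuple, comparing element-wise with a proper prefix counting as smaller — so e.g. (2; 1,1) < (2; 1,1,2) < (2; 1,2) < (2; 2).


Σ has 19 primitive collections:

  P={1,9}:  v_{1} + v_{9} = v_{3}  so sig = (2; 1)
  P={7,8}:  v_{7} + v_{8} = v_{11}  so sig = (2; 1)
  P={1,10}:  v_{1} + v_{10} = v_{4} + v_{7}  so sig = (2; 1,1)
  P={2,10}:  v_{2} + v_{10} = v_{1} + v_{7} + v_{11}  so sig = (2; 1,1,1)
  P={3,10}:  v_{3} + v_{10} = v_{4} + v_{7} + v_{9}  so sig = (2; 1,1,1)
  P={2,8}:  v_{2} + v_{8} = v_{3} + v_{6} + 2·v_{11}  so sig = (2; 1,1,2)
  P={2,4}:  v_{2} + v_{4} = 2·v_{1} + v_{11}  so sig = (2; 1,2)
  P={2,5}:  v_{2} + v_{5} = 2·v_{6} + 2·v_{7} + 2·v_{9}  so sig = (2; 2,2,2)
  P={4,5,11}:  v_{4} + v_{5} + v_{11} = 0  so sig = (3; —)
  P={6,9,10}:  v_{6} + v_{9} + v_{10} = 0  so sig = (3; —)
  P={1,5,8}:  v_{1} + v_{5} + v_{8} = v_{6} + v_{9}  so sig = (3; 1,1)
  P={1,5,11}:  v_{1} + v_{5} + v_{11} = v_{6} + v_{7} + v_{9}  so sig = (3; 1,1,1)
  P={3,5,11}:  v_{3} + v_{5} + v_{11} = v_{6} + v_{7} + 2·v_{9}  so sig = (3; 1,1,2)
  P={3,5,8}:  v_{3} + v_{5} + v_{8} = v_{6} + 2·v_{9}  so sig = (3; 1,2)
  P={3,6,7,11}:  v_{3} + v_{6} + v_{7} + v_{11} = v_{2}  so sig = (4; 1)
  P={4,6,7,9}:  v_{4} + v_{6} + v_{7} + v_{9} = v_{1}  so sig = (4; 1)
  P={4,6,9,11}:  v_{4} + v_{6} + v_{9} + v_{11} = v_{1} + v_{8}  so sig = (4; 1,1)
  P={3,4,6,11}:  v_{3} + v_{4} + v_{6} + v_{11} = 2·v_{1} + v_{8}  so sig = (4; 1,2)
  P={3,4,6,7}:  v_{3} + v_{4} + v_{6} + v_{7} = 2·v_{1}  so sig = (4; 2)

Hence PRS(X_Σ) =
{ (2; 1) ×2,  (2; 1,1),  (2; 1,1,1) ×2,  (2; 1,1,2),  (2; 1,2),  (2; 2,2,2),  (3; —) ×2,  (3; 1,1),  (3; 1,1,1),  (3; 1,1,2),  (3; 1,2),  (4; 1) ×2,  (4; 1,1),  (4; 1,2),  (4; 2) }


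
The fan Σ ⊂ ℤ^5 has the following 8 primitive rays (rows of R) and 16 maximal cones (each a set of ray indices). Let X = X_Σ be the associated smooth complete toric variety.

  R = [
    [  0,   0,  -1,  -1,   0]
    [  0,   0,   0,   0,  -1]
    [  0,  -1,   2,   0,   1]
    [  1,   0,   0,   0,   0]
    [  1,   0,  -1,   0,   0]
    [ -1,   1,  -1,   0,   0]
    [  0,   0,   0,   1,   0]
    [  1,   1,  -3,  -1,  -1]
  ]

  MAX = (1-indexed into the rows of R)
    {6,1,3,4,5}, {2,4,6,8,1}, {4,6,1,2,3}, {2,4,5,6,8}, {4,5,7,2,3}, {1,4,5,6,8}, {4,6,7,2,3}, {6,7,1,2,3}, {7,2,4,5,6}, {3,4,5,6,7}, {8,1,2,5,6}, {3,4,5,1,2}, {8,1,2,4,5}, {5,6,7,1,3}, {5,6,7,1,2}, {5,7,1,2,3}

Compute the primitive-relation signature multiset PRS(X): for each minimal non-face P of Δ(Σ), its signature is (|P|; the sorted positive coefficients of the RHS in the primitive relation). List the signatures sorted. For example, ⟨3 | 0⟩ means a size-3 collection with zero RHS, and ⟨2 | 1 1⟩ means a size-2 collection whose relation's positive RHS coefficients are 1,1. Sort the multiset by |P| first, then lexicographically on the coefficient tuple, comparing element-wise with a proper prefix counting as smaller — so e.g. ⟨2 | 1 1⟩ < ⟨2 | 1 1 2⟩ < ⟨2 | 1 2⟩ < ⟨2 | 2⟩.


|primitive collections| = 5. Relations:

  P = {3,8}:  v_{3} + v_{8} = v_{1} + v_{4} — sig = ⟨2 | 1 1⟩
  P = {7,8}:  v_{7} + v_{8} = v_{2} + 2·v_{5} + v_{6} — sig = ⟨2 | 1 1 2⟩
  P = {1,4,7}:  v_{1} + v_{4} + v_{7} = v_{5} — sig = ⟨3 | 1⟩
  P = {2,3,5,6}:  v_{2} + v_{3} + v_{5} + v_{6} = 0 — sig = ⟨4 | 0⟩
  P = {1,2,4,5,6}:  v_{1} + v_{2} + v_{4} + v_{5} + v_{6} = v_{8} — sig = ⟨5 | 1⟩

so the primitive-relation signature multiset is
[⟨2 | 1 1⟩, ⟨2 | 1 1 2⟩, ⟨3 | 1⟩, ⟨4 | 0⟩, ⟨5 | 1⟩]


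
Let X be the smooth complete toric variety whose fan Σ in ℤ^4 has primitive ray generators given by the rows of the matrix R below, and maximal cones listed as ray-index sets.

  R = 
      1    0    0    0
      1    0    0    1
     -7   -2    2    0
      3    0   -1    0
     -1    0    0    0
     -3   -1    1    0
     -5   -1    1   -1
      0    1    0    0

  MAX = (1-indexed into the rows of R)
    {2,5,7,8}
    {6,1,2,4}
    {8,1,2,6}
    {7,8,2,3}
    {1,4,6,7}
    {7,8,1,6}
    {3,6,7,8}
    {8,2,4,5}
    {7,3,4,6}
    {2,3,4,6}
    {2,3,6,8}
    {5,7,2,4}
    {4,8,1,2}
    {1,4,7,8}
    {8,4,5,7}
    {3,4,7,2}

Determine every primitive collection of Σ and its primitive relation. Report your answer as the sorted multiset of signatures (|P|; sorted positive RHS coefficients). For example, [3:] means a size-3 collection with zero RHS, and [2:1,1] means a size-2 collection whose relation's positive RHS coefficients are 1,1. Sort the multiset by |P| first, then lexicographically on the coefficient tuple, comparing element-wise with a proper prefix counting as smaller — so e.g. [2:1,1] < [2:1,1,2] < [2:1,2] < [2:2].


Minimal non-faces — 9 found among 8 rays, 16 max cones:

  • {1,5}:  v_{1} + v_{5} = 0  ⟹  sig = [2:]
  • {5,6}:  v_{5} + v_{6} = v_{2} + v_{7}  ⟹  sig = [2:1,1]
  • {1,3}:  v_{1} + v_{3} = 2·v_{6}  ⟹  sig = [2:2]
  • {3,5}:  v_{3} + v_{5} = 2·v_{2} + 2·v_{7}  ⟹  sig = [2:2,2]
  • {4,6,8}:  v_{4} + v_{6} + v_{8} = 0  ⟹  sig = [3:]
  • {1,2,7}:  v_{1} + v_{2} + v_{7} = v_{6}  ⟹  sig = [3:1]
  • {2,6,7}:  v_{2} + v_{6} + v_{7} = v_{3}  ⟹  sig = [3:1]
  • {3,4,8}:  v_{3} + v_{4} + v_{8} = v_{2} + v_{7}  ⟹  sig = [3:1,1]
  • {2,4,7,8}:  v_{2} + v_{4} + v_{7} + v_{8} = v_{5}  ⟹  sig = [4:1]

Hence PRS(X_Σ) =
[[2:], [2:1,1], [2:2], [2:2,2], [3:], [3:1], [3:1], [3:1,1], [4:1]]


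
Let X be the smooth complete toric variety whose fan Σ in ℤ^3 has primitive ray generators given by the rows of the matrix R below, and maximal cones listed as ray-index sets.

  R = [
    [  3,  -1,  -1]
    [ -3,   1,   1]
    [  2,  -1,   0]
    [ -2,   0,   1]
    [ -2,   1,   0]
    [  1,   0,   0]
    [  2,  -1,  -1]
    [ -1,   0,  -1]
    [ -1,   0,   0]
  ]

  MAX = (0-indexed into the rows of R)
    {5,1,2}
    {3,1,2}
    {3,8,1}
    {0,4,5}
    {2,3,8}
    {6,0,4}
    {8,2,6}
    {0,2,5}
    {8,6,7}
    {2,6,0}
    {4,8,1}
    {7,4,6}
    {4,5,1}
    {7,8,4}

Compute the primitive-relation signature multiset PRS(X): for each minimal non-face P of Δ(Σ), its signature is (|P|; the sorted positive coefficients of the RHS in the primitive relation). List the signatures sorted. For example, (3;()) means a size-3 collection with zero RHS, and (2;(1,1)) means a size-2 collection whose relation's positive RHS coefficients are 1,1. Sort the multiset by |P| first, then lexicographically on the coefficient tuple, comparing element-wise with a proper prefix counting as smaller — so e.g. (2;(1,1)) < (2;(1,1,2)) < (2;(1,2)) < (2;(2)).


Primitive collections (17):

  P={0,1}:  v_{0} + v_{1} = 0  ⇒ sig = (2;())
  P={2,4}:  v_{2} + v_{4} = 0  ⇒ sig = (2;())
  P={5,8}:  v_{5} + v_{8} = 0  ⇒ sig = (2;())
  P={0,8}:  v_{0} + v_{8} = v_{6}  ⇒ sig = (2;(1))
  P={1,6}:  v_{1} + v_{6} = v_{8}  ⇒ sig = (2;(1))
  P={5,6}:  v_{5} + v_{6} = v_{0}  ⇒ sig = (2;(1))
  P={0,3}:  v_{0} + v_{3} = v_{2} + v_{8}  ⇒ sig = (2;(1,1))
  P={2,7}:  v_{2} + v_{7} = v_{6} + v_{8}  ⇒ sig = (2;(1,1))
  P={3,4}:  v_{3} + v_{4} = v_{1} + v_{8}  ⇒ sig = (2;(1,1))
  P={3,5}:  v_{3} + v_{5} = v_{1} + v_{2}  ⇒ sig = (2;(1,1))
  P={5,7}:  v_{5} + v_{7} = v_{4} + v_{6}  ⇒ sig = (2;(1,1))
  P={0,7}:  v_{0} + v_{7} = v_{4} + 2·v_{6}  ⇒ sig = (2;(1,2))
  P={1,7}:  v_{1} + v_{7} = v_{4} + 2·v_{8}  ⇒ sig = (2;(1,2))
  P={3,6}:  v_{3} + v_{6} = v_{2} + 2·v_{8}  ⇒ sig = (2;(1,2))
  P={3,7}:  v_{3} + v_{7} = 3·v_{8}  ⇒ sig = (2;(3))
  P={1,2,8}:  v_{1} + v_{2} + v_{8} = v_{3}  ⇒ sig = (3;(1))
  P={4,6,8}:  v_{4} + v_{6} + v_{8} = v_{7}  ⇒ sig = (3;(1))

Hence PRS(X_Σ) =
{ (2;()) ×3,  (2;(1)) ×3,  (2;(1,1)) ×5,  (2;(1,2)) ×3,  (2;(3)),  (3;(1)) ×2 }


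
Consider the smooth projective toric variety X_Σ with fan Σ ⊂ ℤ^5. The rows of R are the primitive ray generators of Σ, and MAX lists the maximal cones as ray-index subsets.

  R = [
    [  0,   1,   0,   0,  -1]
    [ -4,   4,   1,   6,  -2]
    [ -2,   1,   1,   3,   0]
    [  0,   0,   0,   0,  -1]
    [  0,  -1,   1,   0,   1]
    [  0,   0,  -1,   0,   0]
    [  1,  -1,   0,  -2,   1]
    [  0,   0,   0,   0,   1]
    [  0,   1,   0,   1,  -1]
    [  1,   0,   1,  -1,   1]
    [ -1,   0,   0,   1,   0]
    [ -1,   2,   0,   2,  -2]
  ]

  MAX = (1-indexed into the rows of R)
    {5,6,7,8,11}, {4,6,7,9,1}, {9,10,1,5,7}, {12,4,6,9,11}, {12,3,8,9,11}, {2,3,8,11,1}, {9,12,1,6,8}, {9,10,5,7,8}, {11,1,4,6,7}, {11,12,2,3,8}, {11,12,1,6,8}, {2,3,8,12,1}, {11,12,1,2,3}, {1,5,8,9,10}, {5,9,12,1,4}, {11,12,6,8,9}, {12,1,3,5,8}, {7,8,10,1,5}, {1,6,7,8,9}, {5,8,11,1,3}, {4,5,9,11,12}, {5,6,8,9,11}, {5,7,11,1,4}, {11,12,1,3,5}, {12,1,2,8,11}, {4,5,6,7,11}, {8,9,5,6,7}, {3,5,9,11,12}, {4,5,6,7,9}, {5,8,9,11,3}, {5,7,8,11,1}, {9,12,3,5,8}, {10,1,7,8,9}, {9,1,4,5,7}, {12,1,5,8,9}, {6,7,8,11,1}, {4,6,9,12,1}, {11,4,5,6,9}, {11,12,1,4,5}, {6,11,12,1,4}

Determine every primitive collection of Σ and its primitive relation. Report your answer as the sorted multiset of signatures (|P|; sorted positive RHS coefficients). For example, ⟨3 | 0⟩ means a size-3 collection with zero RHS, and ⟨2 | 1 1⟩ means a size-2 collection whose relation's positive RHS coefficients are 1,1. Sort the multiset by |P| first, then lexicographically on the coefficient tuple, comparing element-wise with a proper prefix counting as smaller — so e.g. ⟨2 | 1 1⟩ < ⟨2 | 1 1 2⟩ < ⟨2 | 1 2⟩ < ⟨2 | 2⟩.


Minimal non-faces — 24 found among 12 rays, 40 max cones:

  • {4,8}:  v_{4} + v_{8} = 0  →  sig = ⟨2 | 0⟩
  • {7,12}:  v_{7} + v_{12} = v_{1}  →  sig = ⟨2 | 1⟩
  • {3,4}:  v_{3} + v_{4} = v_{5} + v_{11} + v_{12}  →  sig = ⟨2 | 1 1 1⟩
  • {6,10}:  v_{6} + v_{10} = v_{7} + v_{8} + v_{9}  →  sig = ⟨2 | 1 1 1⟩
  • {10,11}:  v_{10} + v_{11} = v_{1} + v_{5} + v_{8}  →  sig = ⟨2 | 1 1 1⟩
  • {2,4}:  v_{2} + v_{4} = v_{1} + v_{3} + v_{11} + v_{12}  →  sig = ⟨2 | 1 1 1 1⟩
  • {3,7}:  v_{3} + v_{7} = v_{1} + v_{5} + v_{8} + v_{11}  →  sig = ⟨2 | 1 1 1 1⟩
  • {4,10}:  v_{4} + v_{10} = v_{1} + v_{5} + v_{7} + v_{9}  →  sig = ⟨2 | 1 1 1 1⟩
  • {2,7}:  v_{2} + v_{7} = 2·v_{1} + v_{3} + v_{8} + v_{11}  →  sig = ⟨2 | 1 1 1 2⟩
  • {10,12}:  v_{10} + v_{12} = 2·v_{1} + v_{5} + v_{8} + v_{9}  →  sig = ⟨2 | 1 1 1 2⟩
  • {2,10}:  v_{2} + v_{10} = 2·v_{1} + v_{3} + v_{5} + 2·v_{8} + v_{12}  →  sig = ⟨2 | 1 1 1 2 2⟩
  • {2,9}:  v_{2} + v_{9} = v_{3} + v_{8} + 2·v_{12}  →  sig = ⟨2 | 1 1 2⟩
  • {3,6}:  v_{3} + v_{6} = v_{8} + v_{9} + 2·v_{11}  →  sig = ⟨2 | 1 1 2⟩
  • {3,10}:  v_{3} + v_{10} = v_{1} + 2·v_{5} + 2·v_{8} + v_{12}  →  sig = ⟨2 | 1 1 2 2⟩
  • {2,5}:  v_{2} + v_{5} = v_{1} + 2·v_{3}  →  sig = ⟨2 | 1 2⟩
  • {2,6}:  v_{2} + v_{6} = 2·v_{8} + 2·v_{11} + 2·v_{12}  →  sig = ⟨2 | 2 2 2⟩
  • {1,5,6}:  v_{1} + v_{5} + v_{6} = 0  →  sig = ⟨3 | 0⟩
  • {7,9,11}:  v_{7} + v_{9} + v_{11} = 0  →  sig = ⟨3 | 0⟩
  • {1,9,11}:  v_{1} + v_{9} + v_{11} = v_{12}  →  sig = ⟨3 | 1⟩
  • {5,6,12}:  v_{5} + v_{6} + v_{12} = v_{9} + v_{11}  →  sig = ⟨3 | 1 1⟩
  • {1,3,9}:  v_{1} + v_{3} + v_{9} = v_{5} + v_{8} + 2·v_{12}  →  sig = ⟨3 | 1 1 2⟩
  • {5,8,11,12}:  v_{5} + v_{8} + v_{11} + v_{12} = v_{3}  →  sig = ⟨4 | 1⟩
  • {1,3,8,11,12}:  v_{1} + v_{3} + v_{8} + v_{11} + v_{12} = v_{2}  →  sig = ⟨5 | 1⟩
  • {1,5,7,8,9}:  v_{1} + v_{5} + v_{7} + v_{8} + v_{9} = v_{10}  →  sig = ⟨5 | 1⟩

Sorted signature multiset PRS(X):
{ ⟨2 | 0⟩,  ⟨2 | 1⟩,  ⟨2 | 1 1 1⟩ ×3,  ⟨2 | 1 1 1 1⟩ ×3,  ⟨2 | 1 1 1 2⟩ ×2,  ⟨2 | 1 1 1 2 2⟩,  ⟨2 | 1 1 2⟩ ×2,  ⟨2 | 1 1 2 2⟩,  ⟨2 | 1 2⟩,  ⟨2 | 2 2 2⟩,  ⟨3 | 0⟩ ×2,  ⟨3 | 1⟩,  ⟨3 | 1 1⟩,  ⟨3 | 1 1 2⟩,  ⟨4 | 1⟩,  ⟨5 | 1⟩ ×2 }


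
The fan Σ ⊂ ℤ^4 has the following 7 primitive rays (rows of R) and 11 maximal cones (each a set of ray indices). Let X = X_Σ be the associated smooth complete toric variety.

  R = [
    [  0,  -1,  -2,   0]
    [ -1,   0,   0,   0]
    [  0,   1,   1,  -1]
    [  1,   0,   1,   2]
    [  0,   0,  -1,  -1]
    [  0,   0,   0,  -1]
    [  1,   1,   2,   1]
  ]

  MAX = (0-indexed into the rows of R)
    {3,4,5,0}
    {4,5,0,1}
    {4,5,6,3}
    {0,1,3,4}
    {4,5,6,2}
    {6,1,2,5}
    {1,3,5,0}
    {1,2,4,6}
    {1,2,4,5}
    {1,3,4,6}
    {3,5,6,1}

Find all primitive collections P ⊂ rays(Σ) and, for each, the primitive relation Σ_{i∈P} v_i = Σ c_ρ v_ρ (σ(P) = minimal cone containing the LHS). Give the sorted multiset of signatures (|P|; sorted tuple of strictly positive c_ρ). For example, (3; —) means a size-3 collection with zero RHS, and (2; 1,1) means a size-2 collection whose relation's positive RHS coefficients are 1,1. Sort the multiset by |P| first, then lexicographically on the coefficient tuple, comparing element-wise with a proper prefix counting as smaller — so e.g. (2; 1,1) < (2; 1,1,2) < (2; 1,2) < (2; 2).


Minimal non-faces — 5 found among 7 rays, 11 max cones:

  • {0,2}:  v_{0} + v_{2} = v_{4}  ⟹  sig = (2; 1)
  • {2,3}:  v_{2} + v_{3} = v_{6}  ⟹  sig = (2; 1)
  • {0,6}:  v_{0} + v_{6} = v_{3} + v_{4}  ⟹  sig = (2; 1,1)
  • {1,3,4,5}:  v_{1} + v_{3} + v_{4} + v_{5} = 0  ⟹  sig = (4; —)
  • {1,4,5,6}:  v_{1} + v_{4} + v_{5} + v_{6} = v_{2}  ⟹  sig = (4; 1)

Sorted signature multiset PRS(X):
[(2; 1), (2; 1), (2; 1,1), (4; —), (4; 1)]


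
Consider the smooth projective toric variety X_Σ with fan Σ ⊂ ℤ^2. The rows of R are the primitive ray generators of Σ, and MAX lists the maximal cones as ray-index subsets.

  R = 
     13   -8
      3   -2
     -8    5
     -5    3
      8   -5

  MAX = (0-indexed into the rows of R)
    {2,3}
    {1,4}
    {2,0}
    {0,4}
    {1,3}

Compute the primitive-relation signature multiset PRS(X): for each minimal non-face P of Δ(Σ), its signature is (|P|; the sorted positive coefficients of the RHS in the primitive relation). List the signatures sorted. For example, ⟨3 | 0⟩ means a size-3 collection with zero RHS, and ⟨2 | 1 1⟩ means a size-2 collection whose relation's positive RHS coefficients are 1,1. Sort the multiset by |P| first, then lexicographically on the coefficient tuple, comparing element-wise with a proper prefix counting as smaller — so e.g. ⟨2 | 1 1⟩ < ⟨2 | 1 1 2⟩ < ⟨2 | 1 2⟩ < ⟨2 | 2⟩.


5 minimal non-faces of Δ(Σ) (on 5 rays):

  P = {2,4}:  v_{2} + v_{4} = 0  →  sig = ⟨2 | 0⟩
  P = {0,3}:  v_{0} + v_{3} = v_{4}  →  sig = ⟨2 | 1⟩
  P = {1,2}:  v_{1} + v_{2} = v_{3}  →  sig = ⟨2 | 1⟩
  P = {3,4}:  v_{3} + v_{4} = v_{1}  →  sig = ⟨2 | 1⟩
  P = {0,1}:  v_{0} + v_{1} = 2·v_{4}  →  sig = ⟨2 | 2⟩

Sorted signature multiset PRS(X):
    |P|=2: 5 collections, coeffs (), (1), (1), (1), (2)


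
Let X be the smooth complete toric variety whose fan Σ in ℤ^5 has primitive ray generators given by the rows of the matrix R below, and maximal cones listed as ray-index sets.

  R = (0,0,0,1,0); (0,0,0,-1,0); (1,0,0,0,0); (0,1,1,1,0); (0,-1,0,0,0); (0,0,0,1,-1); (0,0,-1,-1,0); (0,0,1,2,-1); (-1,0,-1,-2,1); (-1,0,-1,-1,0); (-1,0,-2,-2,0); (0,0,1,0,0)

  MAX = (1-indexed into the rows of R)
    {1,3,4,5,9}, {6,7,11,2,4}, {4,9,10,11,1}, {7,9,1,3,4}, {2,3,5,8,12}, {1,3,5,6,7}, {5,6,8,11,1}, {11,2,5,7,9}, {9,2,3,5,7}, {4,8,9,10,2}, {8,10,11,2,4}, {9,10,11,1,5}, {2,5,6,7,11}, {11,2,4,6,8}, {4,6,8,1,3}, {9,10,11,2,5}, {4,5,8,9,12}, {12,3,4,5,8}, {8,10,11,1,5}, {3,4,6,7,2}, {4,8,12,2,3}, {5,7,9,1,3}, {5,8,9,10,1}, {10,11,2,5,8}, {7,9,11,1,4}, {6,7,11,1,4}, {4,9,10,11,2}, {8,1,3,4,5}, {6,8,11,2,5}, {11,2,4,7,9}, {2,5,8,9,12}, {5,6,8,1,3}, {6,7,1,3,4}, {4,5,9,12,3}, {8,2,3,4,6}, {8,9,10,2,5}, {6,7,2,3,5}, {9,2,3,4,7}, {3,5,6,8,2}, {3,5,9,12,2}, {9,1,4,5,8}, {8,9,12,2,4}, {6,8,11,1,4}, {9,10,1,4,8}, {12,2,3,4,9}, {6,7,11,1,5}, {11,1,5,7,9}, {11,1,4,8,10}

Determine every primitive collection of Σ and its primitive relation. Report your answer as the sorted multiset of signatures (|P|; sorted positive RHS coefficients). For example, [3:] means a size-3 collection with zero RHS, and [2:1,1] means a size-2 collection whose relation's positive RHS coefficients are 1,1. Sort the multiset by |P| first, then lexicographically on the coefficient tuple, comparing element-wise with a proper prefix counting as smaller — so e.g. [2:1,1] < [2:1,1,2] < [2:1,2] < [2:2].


Σ has 19 primitive collections:

  P={1,2}:  v_{1} + v_{2} = 0  ⟹  sig = [2:]
  P={3,10}:  v_{3} + v_{10} = v_{7}  ⟹  sig = [2:1]
  P={6,9}:  v_{6} + v_{9} = v_{10}  ⟹  sig = [2:1]
  P={7,8}:  v_{7} + v_{8} = v_{6}  ⟹  sig = [2:1]
  P={7,10}:  v_{7} + v_{10} = v_{11}  ⟹  sig = [2:1]
  P={7,12}:  v_{7} + v_{12} = v_{2}  ⟹  sig = [2:1]
  P={1,12}:  v_{1} + v_{12} = v_{4} + v_{5}  ⟹  sig = [2:1,1]
  P={6,10}:  v_{6} + v_{10} = v_{8} + v_{11}  ⟹  sig = [2:1,1]
  P={6,12}:  v_{6} + v_{12} = v_{2} + v_{8}  ⟹  sig = [2:1,1]
  P={11,12}:  v_{11} + v_{12} = v_{2} + v_{10}  ⟹  sig = [2:1,1]
  P={10,12}:  v_{10} + v_{12} = v_{2} + v_{8} + v_{9}  ⟹  sig = [2:1,1,1]
  P={3,11}:  v_{3} + v_{11} = 2·v_{7}  ⟹  sig = [2:2]
  P={3,8,9}:  v_{3} + v_{8} + v_{9} = 0  ⟹  sig = [3:]
  P={4,5,7}:  v_{4} + v_{5} + v_{7} = 0  ⟹  sig = [3:]
  P={2,4,5}:  v_{2} + v_{4} + v_{5} = v_{12}  ⟹  sig = [3:1]
  P={4,5,6}:  v_{4} + v_{5} + v_{6} = v_{8}  ⟹  sig = [3:1]
  P={4,5,11}:  v_{4} + v_{5} + v_{11} = v_{10}  ⟹  sig = [3:1]
  P={4,5,10}:  v_{4} + v_{5} + v_{10} = v_{8} + v_{9}  ⟹  sig = [3:1,1]
  P={8,9,11}:  v_{8} + v_{9} + v_{11} = 2·v_{10}  ⟹  sig = [3:2]

Sorted signature multiset PRS(X):
{ [2:],  [2:1] ×5,  [2:1,1] ×4,  [2:1,1,1],  [2:2],  [3:] ×2,  [3:1] ×3,  [3:1,1],  [3:2] }


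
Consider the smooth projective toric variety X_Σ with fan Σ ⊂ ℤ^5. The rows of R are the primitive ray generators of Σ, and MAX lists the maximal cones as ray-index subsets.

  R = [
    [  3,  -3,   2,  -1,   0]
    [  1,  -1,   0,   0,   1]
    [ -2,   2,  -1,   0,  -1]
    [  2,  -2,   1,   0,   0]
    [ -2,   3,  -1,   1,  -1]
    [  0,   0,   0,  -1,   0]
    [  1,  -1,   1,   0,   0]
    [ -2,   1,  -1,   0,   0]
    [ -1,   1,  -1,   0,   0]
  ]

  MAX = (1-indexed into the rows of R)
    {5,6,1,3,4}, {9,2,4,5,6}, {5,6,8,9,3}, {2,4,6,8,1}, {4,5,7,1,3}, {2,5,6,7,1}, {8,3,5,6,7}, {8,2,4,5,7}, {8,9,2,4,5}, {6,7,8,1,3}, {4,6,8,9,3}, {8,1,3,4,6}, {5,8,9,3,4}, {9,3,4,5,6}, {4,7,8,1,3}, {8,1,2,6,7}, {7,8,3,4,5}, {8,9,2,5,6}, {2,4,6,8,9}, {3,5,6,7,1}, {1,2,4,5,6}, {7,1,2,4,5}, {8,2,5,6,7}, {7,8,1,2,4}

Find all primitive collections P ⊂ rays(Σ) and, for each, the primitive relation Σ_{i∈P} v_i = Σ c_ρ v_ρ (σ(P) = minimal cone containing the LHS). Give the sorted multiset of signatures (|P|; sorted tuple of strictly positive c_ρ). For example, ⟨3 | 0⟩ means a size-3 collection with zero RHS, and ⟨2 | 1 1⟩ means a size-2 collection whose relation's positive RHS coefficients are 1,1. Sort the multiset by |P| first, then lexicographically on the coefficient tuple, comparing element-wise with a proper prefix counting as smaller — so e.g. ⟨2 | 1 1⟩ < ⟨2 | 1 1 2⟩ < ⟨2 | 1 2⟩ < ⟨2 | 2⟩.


Δ(Σ) — 9 vertices, 6 min non-faces:

  P = {7,9}:  v_{7} + v_{9} = 0  ⟹  sig = ⟨2 | 0⟩
  P = {2,3}:  v_{2} + v_{3} = v_{9}  ⟹  sig = ⟨2 | 1⟩
  P = {1,9}:  v_{1} + v_{9} = v_{4} + v_{6}  ⟹  sig = ⟨2 | 1 1⟩
  P = {4,6,7}:  v_{4} + v_{6} + v_{7} = v_{1}  ⟹  sig = ⟨3 | 1⟩
  P = {1,5,8}:  v_{1} + v_{5} + v_{8} = v_{3} + v_{7}  ⟹  sig = ⟨3 | 1 1⟩
  P = {4,5,6,8}:  v_{4} + v_{5} + v_{6} + v_{8} = v_{3}  ⟹  sig = ⟨4 | 1⟩

Hence PRS(X_Σ) =
{ ⟨2 | 0⟩,  ⟨2 | 1⟩,  ⟨2 | 1 1⟩,  ⟨3 | 1⟩,  ⟨3 | 1 1⟩,  ⟨4 | 1⟩ }


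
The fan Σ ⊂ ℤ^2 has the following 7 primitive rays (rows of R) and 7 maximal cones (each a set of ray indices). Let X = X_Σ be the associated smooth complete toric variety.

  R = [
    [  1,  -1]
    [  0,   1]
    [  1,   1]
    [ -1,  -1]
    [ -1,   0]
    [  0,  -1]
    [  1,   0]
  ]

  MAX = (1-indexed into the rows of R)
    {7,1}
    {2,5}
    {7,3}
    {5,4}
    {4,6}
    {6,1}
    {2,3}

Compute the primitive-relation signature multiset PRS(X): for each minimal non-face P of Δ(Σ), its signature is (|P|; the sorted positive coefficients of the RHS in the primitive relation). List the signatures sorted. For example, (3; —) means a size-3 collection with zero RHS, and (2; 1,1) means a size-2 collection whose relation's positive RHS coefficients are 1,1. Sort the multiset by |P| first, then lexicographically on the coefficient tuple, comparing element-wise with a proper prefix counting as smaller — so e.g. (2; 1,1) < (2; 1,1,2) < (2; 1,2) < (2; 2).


Minimal non-faces — 14 found among 7 rays, 7 max cones:

  • {2,6}:  v_{2} + v_{6} = 0  ⟹  sig = (2; —)
  • {3,4}:  v_{3} + v_{4} = 0  ⟹  sig = (2; —)
  • {5,7}:  v_{5} + v_{7} = 0  ⟹  sig = (2; —)
  • {1,2}:  v_{1} + v_{2} = v_{7}  ⟹  sig = (2; 1)
  • {1,5}:  v_{1} + v_{5} = v_{6}  ⟹  sig = (2; 1)
  • {2,4}:  v_{2} + v_{4} = v_{5}  ⟹  sig = (2; 1)
  • {2,7}:  v_{2} + v_{7} = v_{3}  ⟹  sig = (2; 1)
  • {3,5}:  v_{3} + v_{5} = v_{2}  ⟹  sig = (2; 1)
  • {3,6}:  v_{3} + v_{6} = v_{7}  ⟹  sig = (2; 1)
  • {4,7}:  v_{4} + v_{7} = v_{6}  ⟹  sig = (2; 1)
  • {5,6}:  v_{5} + v_{6} = v_{4}  ⟹  sig = (2; 1)
  • {6,7}:  v_{6} + v_{7} = v_{1}  ⟹  sig = (2; 1)
  • {1,3}:  v_{1} + v_{3} = 2·v_{7}  ⟹  sig = (2; 2)
  • {1,4}:  v_{1} + v_{4} = 2·v_{6}  ⟹  sig = (2; 2)

so the primitive-relation signature multiset is
{ (2; —) ×3,  (2; 1) ×9,  (2; 2) ×2 }


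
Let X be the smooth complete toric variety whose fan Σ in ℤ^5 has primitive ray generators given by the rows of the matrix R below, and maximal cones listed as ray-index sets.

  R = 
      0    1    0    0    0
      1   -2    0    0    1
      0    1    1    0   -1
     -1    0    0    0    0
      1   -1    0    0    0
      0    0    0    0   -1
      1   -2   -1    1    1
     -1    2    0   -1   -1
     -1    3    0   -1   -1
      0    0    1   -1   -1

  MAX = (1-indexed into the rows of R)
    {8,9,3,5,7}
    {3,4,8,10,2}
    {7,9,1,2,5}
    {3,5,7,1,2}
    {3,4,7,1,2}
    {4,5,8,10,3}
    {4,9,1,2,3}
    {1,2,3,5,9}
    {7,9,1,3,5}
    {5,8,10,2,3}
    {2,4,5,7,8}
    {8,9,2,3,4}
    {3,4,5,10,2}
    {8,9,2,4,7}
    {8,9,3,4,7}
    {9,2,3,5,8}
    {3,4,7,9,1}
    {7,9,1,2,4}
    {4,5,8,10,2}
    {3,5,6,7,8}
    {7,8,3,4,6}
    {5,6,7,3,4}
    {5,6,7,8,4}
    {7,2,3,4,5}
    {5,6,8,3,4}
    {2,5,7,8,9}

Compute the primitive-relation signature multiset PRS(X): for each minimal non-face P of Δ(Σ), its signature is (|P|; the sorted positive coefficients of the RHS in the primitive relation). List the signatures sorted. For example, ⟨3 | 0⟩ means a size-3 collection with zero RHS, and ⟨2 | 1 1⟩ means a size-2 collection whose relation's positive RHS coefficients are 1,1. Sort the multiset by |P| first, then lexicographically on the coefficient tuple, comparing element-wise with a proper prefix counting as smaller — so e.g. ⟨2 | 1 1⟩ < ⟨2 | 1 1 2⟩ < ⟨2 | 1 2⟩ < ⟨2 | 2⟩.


Δ(Σ) — 10 vertices, 14 min non-faces:

  • {1,8}:  v_{1} + v_{8} = v_{9}  so sig = ⟨2 | 1⟩
  • {1,6}:  v_{1} + v_{6} = v_{3} + v_{7} + v_{8}  so sig = ⟨2 | 1 1 1⟩
  • {1,10}:  v_{1} + v_{10} = v_{2} + v_{3} + v_{8}  so sig = ⟨2 | 1 1 1⟩
  • {6,9}:  v_{6} + v_{9} = v_{3} + v_{7} + 2·v_{8}  so sig = ⟨2 | 1 1 2⟩
  • {9,10}:  v_{9} + v_{10} = v_{2} + v_{3} + 2·v_{8}  so sig = ⟨2 | 1 1 2⟩
  • {6,10}:  v_{6} + v_{10} = v_{3} + 2·v_{4} + 3·v_{5} + v_{8}  so sig = ⟨2 | 1 1 2 3⟩
  • {2,6}:  v_{2} + v_{6} = v_{4} + 2·v_{5}  so sig = ⟨2 | 1 2⟩
  • {7,10}:  v_{7} + v_{10} = v_{4} + 2·v_{5}  so sig = ⟨2 | 1 2⟩
  • {1,4,5}:  v_{1} + v_{4} + v_{5} = 0  so sig = ⟨3 | 0⟩
  • {4,5,9}:  v_{4} + v_{5} + v_{9} = v_{8}  so sig = ⟨3 | 1⟩
  • {2,3,7,8}:  v_{2} + v_{3} + v_{7} + v_{8} = v_{5}  so sig = ⟨4 | 1⟩
  • {2,3,7,9}:  v_{2} + v_{3} + v_{7} + v_{9} = v_{1} + v_{5}  so sig = ⟨4 | 1 1⟩
  • {2,3,4,5,8}:  v_{2} + v_{3} + v_{4} + v_{5} + v_{8} = v_{10}  so sig = ⟨5 | 1⟩
  • {3,4,5,7,8}:  v_{3} + v_{4} + v_{5} + v_{7} + v_{8} = v_{6}  so sig = ⟨5 | 1⟩

Hence PRS(X_Σ) =
    |P|=2: 8 collections, coeffs (1), (1,1,1), (1,1,1), (1,1,2), (1,1,2), (1,1,2,3), (1,2), (1,2)
    |P|=3: 2 collections, coeffs (), (1)
    |P|=4: 2 collections, coeffs (1), (1,1)
    |P|=5: 2 collections, coeffs (1), (1)


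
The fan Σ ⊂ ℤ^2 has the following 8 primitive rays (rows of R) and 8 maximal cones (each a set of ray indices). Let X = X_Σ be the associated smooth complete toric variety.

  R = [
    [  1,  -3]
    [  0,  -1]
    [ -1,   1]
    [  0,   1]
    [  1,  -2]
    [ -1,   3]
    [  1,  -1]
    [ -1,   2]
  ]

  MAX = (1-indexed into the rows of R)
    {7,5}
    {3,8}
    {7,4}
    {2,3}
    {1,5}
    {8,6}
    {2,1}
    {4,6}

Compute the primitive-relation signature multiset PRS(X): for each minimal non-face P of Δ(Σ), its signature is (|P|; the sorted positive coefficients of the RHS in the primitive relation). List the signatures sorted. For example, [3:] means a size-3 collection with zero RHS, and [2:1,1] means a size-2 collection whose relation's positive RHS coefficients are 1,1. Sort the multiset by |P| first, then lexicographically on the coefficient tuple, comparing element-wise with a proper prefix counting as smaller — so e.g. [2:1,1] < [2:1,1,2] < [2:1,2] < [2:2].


Primitive collections (20):

  {1,6}:  v_{1} + v_{6} = 0 — sig = [2:]
  {2,4}:  v_{2} + v_{4} = 0 — sig = [2:]
  {3,7}:  v_{3} + v_{7} = 0 — sig = [2:]
  {5,8}:  v_{5} + v_{8} = 0 — sig = [2:]
  {1,4}:  v_{1} + v_{4} = v_{5} — sig = [2:1]
  {1,8}:  v_{1} + v_{8} = v_{2} — sig = [2:1]
  {2,5}:  v_{2} + v_{5} = v_{1} — sig = [2:1]
  {2,6}:  v_{2} + v_{6} = v_{8} — sig = [2:1]
  {2,7}:  v_{2} + v_{7} = v_{5} — sig = [2:1]
  {2,8}:  v_{2} + v_{8} = v_{3} — sig = [2:1]
  {3,4}:  v_{3} + v_{4} = v_{8} — sig = [2:1]
  {3,5}:  v_{3} + v_{5} = v_{2} — sig = [2:1]
  {4,5}:  v_{4} + v_{5} = v_{7} — sig = [2:1]
  {4,8}:  v_{4} + v_{8} = v_{6} — sig = [2:1]
  {5,6}:  v_{5} + v_{6} = v_{4} — sig = [2:1]
  {7,8}:  v_{7} + v_{8} = v_{4} — sig = [2:1]
  {1,3}:  v_{1} + v_{3} = 2·v_{2} — sig = [2:2]
  {1,7}:  v_{1} + v_{7} = 2·v_{5} — sig = [2:2]
  {3,6}:  v_{3} + v_{6} = 2·v_{8} — sig = [2:2]
  {6,7}:  v_{6} + v_{7} = 2·v_{4} — sig = [2:2]

Hence PRS(X_Σ) =
{ [2:] ×4,  [2:1] ×12,  [2:2] ×4 }


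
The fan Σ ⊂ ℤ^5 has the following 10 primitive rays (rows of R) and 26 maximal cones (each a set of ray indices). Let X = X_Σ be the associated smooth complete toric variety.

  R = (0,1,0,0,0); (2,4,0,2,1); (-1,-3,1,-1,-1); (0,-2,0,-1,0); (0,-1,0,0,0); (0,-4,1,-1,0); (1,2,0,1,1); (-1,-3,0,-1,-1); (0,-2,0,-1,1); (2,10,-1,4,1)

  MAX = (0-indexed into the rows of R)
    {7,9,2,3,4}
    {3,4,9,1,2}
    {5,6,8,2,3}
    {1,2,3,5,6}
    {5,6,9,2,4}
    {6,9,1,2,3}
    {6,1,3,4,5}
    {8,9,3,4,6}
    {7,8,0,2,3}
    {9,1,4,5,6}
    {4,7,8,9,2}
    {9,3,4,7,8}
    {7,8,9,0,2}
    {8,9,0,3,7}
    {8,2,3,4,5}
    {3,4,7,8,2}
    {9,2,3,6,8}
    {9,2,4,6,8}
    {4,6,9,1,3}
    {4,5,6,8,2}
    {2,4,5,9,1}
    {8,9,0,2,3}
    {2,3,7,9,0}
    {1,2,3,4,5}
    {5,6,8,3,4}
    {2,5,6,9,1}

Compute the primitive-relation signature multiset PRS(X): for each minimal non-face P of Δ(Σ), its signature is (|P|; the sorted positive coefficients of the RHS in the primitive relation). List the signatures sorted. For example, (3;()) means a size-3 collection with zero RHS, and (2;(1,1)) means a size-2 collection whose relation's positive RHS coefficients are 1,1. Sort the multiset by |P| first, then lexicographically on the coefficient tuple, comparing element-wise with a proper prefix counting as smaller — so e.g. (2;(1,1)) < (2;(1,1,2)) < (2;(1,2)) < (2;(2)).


14 minimal non-faces of Δ(Σ) (on 10 rays):

  • {0,4}:  v_{0} + v_{4} = 0 — sig = (2;())
  • {6,7}:  v_{6} + v_{7} = v_{4} — sig = (2;(1))
  • {0,5}:  v_{0} + v_{5} = v_{2} + v_{3} + v_{6} — sig = (2;(1,1,1))
  • {0,6}:  v_{0} + v_{6} = v_{2} + v_{3} + v_{8} + v_{9} — sig = (2;(1,1,1,1))
  • {0,1}:  v_{0} + v_{1} = v_{2} + 2·v_{3} + v_{6} + v_{9} — sig = (2;(1,1,1,2))
  • {5,7}:  v_{5} + v_{7} = v_{2} + v_{3} + 2·v_{4} — sig = (2;(1,1,2))
  • {1,7}:  v_{1} + v_{7} = v_{2} + 2·v_{3} + 2·v_{4} + v_{9} — sig = (2;(1,1,2,2))
  • {1,8}:  v_{1} + v_{8} = v_{3} + 2·v_{6} — sig = (2;(1,2))
  • {3,5,9}:  v_{3} + v_{5} + v_{9} = v_{1} — sig = (3;(1))
  • {5,8,9}:  v_{5} + v_{8} + v_{9} = 2·v_{6} — sig = (3;(2))
  • {2,3,4,6}:  v_{2} + v_{3} + v_{4} + v_{6} = v_{5} — sig = (4;(1))
  • {1,2,4,6}:  v_{1} + v_{2} + v_{4} + v_{6} = 2·v_{5} + v_{9} — sig = (4;(1,2))
  • {2,3,7,8,9}:  v_{2} + v_{3} + v_{7} + v_{8} + v_{9} = 0 — sig = (5;())
  • {2,3,4,8,9}:  v_{2} + v_{3} + v_{4} + v_{8} + v_{9} = v_{6} — sig = (5;(1))

Hence PRS(X_Σ) =
    (2;())
    (2;(1))
    (2;(1,1,1))
    (2;(1,1,1,1))
    (2;(1,1,1,2))
    (2;(1,1,2))
    (2;(1,1,2,2))
    (2;(1,2))
    (3;(1))
    (3;(2))
    (4;(1))
    (4;(1,2))
    (5;())
    (5;(1))


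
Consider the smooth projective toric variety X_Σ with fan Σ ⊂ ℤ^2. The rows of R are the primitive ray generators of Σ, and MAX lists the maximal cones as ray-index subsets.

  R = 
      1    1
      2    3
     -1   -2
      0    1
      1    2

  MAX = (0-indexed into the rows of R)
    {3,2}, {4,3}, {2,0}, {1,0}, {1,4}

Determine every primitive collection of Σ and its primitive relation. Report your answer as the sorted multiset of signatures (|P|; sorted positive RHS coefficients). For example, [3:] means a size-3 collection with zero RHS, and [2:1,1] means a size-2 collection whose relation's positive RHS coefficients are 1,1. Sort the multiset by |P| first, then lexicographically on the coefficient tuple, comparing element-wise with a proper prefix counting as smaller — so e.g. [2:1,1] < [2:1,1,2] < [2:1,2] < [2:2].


Δ(Σ) — 5 vertices, 5 min non-faces:

  {2,4}:  v_{2} + v_{4} = 0  ⇒ sig = [2:]
  {0,3}:  v_{0} + v_{3} = v_{4}  ⇒ sig = [2:1]
  {0,4}:  v_{0} + v_{4} = v_{1}  ⇒ sig = [2:1]
  {1,2}:  v_{1} + v_{2} = v_{0}  ⇒ sig = [2:1]
  {1,3}:  v_{1} + v_{3} = 2·v_{4}  ⇒ sig = [2:2]

Hence PRS(X_Σ) =
{ [2:],  [2:1] ×3,  [2:2] }


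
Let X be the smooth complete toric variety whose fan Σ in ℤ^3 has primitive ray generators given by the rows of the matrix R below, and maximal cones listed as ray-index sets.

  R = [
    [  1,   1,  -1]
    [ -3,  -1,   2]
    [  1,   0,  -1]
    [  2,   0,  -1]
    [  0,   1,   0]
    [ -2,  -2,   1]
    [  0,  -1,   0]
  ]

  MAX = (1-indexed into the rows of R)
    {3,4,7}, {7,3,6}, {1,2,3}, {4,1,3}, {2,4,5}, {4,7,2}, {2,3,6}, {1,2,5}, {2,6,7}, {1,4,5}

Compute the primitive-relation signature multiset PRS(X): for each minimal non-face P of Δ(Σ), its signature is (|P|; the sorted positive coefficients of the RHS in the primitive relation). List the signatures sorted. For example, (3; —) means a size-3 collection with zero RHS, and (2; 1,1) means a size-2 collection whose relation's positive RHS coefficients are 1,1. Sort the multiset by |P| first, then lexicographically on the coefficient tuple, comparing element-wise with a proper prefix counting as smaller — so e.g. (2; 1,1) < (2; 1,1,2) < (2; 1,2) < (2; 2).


Primitive collections (9):

  P={5,7}:  v_{5} + v_{7} = 0  →  sig = (2; —)
  P={1,7}:  v_{1} + v_{7} = v_{3}  →  sig = (2; 1)
  P={3,5}:  v_{3} + v_{5} = v_{1}  →  sig = (2; 1)
  P={5,6}:  v_{5} + v_{6} = v_{2} + v_{3}  →  sig = (2; 1,1)
  P={1,6}:  v_{1} + v_{6} = v_{2} + 2·v_{3}  →  sig = (2; 1,2)
  P={4,6}:  v_{4} + v_{6} = 2·v_{7}  →  sig = (2; 2)
  P={1,2,4}:  v_{1} + v_{2} + v_{4} = 0  →  sig = (3; —)
  P={2,3,4}:  v_{2} + v_{3} + v_{4} = v_{7}  →  sig = (3; 1)
  P={2,3,7}:  v_{2} + v_{3} + v_{7} = v_{6}  →  sig = (3; 1)

Hence PRS(X_Σ) =
[(2; —), (2; 1), (2; 1), (2; 1,1), (2; 1,2), (2; 2), (3; —), (3; 1), (3; 1)]
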